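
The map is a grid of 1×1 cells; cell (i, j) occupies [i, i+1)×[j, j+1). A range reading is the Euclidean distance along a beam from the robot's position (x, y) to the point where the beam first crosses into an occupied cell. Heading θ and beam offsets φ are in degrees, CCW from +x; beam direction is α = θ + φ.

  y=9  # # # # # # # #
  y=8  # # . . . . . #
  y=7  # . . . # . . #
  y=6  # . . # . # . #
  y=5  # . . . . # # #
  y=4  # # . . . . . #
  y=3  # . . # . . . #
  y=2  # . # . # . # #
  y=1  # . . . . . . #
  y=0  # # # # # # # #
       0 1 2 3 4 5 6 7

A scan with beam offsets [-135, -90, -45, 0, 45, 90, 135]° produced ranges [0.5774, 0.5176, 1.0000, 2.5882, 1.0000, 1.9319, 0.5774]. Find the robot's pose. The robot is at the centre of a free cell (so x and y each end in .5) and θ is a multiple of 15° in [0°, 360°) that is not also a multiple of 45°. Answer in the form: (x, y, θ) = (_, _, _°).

(x, y, θ) = (1.5, 1.5, 15°)

Enumerate (i+0.5, j+0.5, θ) over the 37 free cells and 16 admissible headings. For each, cast all 7 beams and compare to the given ranges.
  (5.5, 8.5, 255°): beam 2 = 1.9319 ≠ 0.5176 ✗
  (2.5, 6.5, 75°): beam 1 = 2.8868 ≠ 0.5774 ✗
  (4.5, 4.5, 150°): beam 1 = 1.9319 ≠ 0.5774 ✗
  (3.5, 2.5, 300°): beam 1 = 0.5176 ≠ 0.5774 ✗
  (1.5, 7.5, 240°): beam 1 = 0.5176 ≠ 0.5774 ✗
  …
  (1.5, 1.5, 15°): r_1=0.5774, r_2=0.5176, r_3=1.0000, r_4=2.5882, r_5=1.0000, r_6=1.9319, r_7=0.5774 — all match ✓
Only this pose fits every beam.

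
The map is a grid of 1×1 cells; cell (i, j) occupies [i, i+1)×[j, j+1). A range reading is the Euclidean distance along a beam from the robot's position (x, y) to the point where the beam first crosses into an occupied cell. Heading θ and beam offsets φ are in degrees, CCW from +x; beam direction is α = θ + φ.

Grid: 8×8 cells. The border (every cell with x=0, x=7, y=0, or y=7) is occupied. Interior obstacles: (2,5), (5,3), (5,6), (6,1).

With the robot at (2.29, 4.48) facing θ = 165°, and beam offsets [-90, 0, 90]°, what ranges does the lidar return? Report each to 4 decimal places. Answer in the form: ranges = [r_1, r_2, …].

ranges = [0.5383, 1.3355, 3.6028]

beam 1: φ=-90°, α=75°
  dir = (cos 75°, sin 75°) = (0.2588, 0.9659); from cell (2,4)
  next x-line at t=2.7432, next y-line at t=0.5383; Δt_x=3.8637, Δt_y=1.0353
    y: enter (2,5) at t=0.5383 ← occupied
  → r_1 = 0.5383
beam 2: φ=0°, α=165°
  dir = (cos 165°, sin 165°) = (-0.9659, 0.2588); from cell (2,4)
  next x-line at t=0.3002, next y-line at t=2.0091; Δt_x=1.0353, Δt_y=3.8637
    x: enter (1,4) at t=0.3002
    x: enter (0,4) at t=1.3355 ← occupied
  → r_2 = 1.3355
beam 3: φ=90°, α=255°
  dir = (cos 255°, sin 255°) = (-0.2588, -0.9659); from cell (2,4)
  next x-line at t=1.1205, next y-line at t=0.4969; Δt_x=3.8637, Δt_y=1.0353
    y: enter (2,3) at t=0.4969
    x: enter (1,3) at t=1.1205
    y: enter (1,2) at t=1.5322
    y: enter (1,1) at t=2.5675
    y: enter (1,0) at t=3.6028 ← occupied
  → r_3 = 3.6028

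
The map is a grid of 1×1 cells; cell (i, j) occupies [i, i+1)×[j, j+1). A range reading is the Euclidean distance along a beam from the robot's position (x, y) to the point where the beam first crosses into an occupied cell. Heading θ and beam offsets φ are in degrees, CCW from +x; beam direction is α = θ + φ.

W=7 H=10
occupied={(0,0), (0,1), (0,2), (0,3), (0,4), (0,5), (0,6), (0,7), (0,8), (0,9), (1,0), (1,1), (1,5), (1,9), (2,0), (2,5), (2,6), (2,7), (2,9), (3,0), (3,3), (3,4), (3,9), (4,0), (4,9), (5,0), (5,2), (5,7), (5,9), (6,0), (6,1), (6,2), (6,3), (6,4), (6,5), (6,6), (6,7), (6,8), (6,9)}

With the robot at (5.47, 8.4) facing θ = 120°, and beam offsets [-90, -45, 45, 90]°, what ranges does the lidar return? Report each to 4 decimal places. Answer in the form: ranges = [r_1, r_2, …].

ranges = [0.6120, 0.6212, 2.3182, 2.8521]

beam 1: φ=-90°, α=30°
  direction (0.8660, 0.5000); cell (5,8); t to first gridline: x 0.6120, y 1.2000 (then +1.1547 / +2.0000)
    (6,8) via x @ 0.6120  # hit
  → r_1 = 0.6120
beam 2: φ=-45°, α=75°
  direction (0.2588, 0.9659); cell (5,8); t to first gridline: x 2.0478, y 0.6212 (then +3.8637 / +1.0353)
    (5,9) via y @ 0.6212  # hit
  → r_2 = 0.6212
beam 3: φ=45°, α=165°
  direction (-0.9659, 0.2588); cell (5,8); t to first gridline: x 0.4866, y 2.3182 (then +1.0353 / +3.8637)
    (4,8) via x @ 0.4866
    (3,8) via x @ 1.5219
    (3,9) via y @ 2.3182  # hit
  → r_3 = 2.3182
beam 4: φ=90°, α=210°
  direction (-0.8660, -0.5000); cell (5,8); t to first gridline: x 0.5427, y 0.8000 (then +1.1547 / +2.0000)
    (4,8) via x @ 0.5427
    (4,7) via y @ 0.8000
    (3,7) via x @ 1.6974
    (3,6) via y @ 2.8000
    (2,6) via x @ 2.8521  # hit
  → r_4 = 2.8521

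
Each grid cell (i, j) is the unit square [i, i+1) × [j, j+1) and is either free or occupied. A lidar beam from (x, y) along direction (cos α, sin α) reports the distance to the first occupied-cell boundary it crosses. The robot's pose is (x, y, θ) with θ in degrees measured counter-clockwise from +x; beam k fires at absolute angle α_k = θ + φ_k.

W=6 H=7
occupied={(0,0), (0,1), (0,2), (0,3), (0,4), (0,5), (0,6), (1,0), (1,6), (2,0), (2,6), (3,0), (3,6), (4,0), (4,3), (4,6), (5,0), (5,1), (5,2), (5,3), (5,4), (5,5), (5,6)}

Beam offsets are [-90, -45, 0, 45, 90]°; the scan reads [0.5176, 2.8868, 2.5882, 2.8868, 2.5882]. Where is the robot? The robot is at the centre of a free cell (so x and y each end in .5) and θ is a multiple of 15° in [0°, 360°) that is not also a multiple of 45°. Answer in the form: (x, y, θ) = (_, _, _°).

(x, y, θ) = (3.5, 3.5, 105°)

Candidates: 19 free-cell centres × 16 headings = 304 poses. Raycast each; keep the one whose scan matches to 4 dp.
  (3.5, 5.5, 30°): beam 1 = 1.7321 ≠ 0.5176 ✗
  (4.5, 1.5, 330°): beam 1 = 0.5774 ≠ 0.5176 ✗
  (2.5, 2.5, 240°): beam 1 = 1.7321 ≠ 0.5176 ✗
  …
  (3.5, 3.5, 105°): r_1=0.5176, r_2=2.8868, r_3=2.5882, r_4=2.8868, r_5=2.5882 — all match ✓
Unique over the lattice → pose = (3.5, 3.5, 105°).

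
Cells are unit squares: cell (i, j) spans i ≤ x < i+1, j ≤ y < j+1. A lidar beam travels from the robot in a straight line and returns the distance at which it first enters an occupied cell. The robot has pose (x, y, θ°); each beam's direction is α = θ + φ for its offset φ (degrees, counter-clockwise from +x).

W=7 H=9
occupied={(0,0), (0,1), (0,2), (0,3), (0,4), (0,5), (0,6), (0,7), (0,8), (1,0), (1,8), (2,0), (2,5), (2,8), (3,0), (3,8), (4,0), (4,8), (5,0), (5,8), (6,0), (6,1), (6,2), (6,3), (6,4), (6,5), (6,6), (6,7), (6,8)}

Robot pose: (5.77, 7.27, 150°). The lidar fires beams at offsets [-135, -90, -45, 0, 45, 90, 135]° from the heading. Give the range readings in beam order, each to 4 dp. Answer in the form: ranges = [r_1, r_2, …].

ranges = [0.2381, 0.4600, 0.7558, 1.4600, 4.9383, 7.2400, 0.8887]

beam 1: φ=-135°, α=15°
  direction (0.9659, 0.2588); cell (5,7); t to first gridline: x 0.2381, y 2.8205 (then +1.0353 / +3.8637)
    (6,7) via x @ 0.2381  # hit
  → r_1 = 0.2381
beam 2: φ=-90°, α=60°
  direction (0.5000, 0.8660); cell (5,7); t to first gridline: x 0.4600, y 0.8429 (then +2.0000 / +1.1547)
    (6,7) via x @ 0.4600  # hit
  → r_2 = 0.4600
beam 3: φ=-45°, α=105°
  direction (-0.2588, 0.9659); cell (5,7); t to first gridline: x 2.9751, y 0.7558 (then +3.8637 / +1.0353)
    (5,8) via y @ 0.7558  # hit
  → r_3 = 0.7558
beam 4: φ=0°, α=150°
  direction (-0.8660, 0.5000); cell (5,7); t to first gridline: x 0.8891, y 1.4600 (then +1.1547 / +2.0000)
    (4,7) via x @ 0.8891
    (4,8) via y @ 1.4600  # hit
  → r_4 = 1.4600
beam 5: φ=45°, α=195°
  direction (-0.9659, -0.2588); cell (5,7); t to first gridline: x 0.7972, y 1.0432 (then +1.0353 / +3.8637)
    (4,7) via x @ 0.7972
    (4,6) via y @ 1.0432
    (3,6) via x @ 1.8324
    (2,6) via x @ 2.8677
    (1,6) via x @ 3.9030
    (1,5) via y @ 4.9069
    (0,5) via x @ 4.9383  # hit
  → r_5 = 4.9383
beam 6: φ=90°, α=240°
  direction (-0.5000, -0.8660); cell (5,7); t to first gridline: x 1.5400, y 0.3118 (then +2.0000 / +1.1547)
    (5,6) via y @ 0.3118
    (5,5) via y @ 1.4665
    (4,5) via x @ 1.5400
    (4,4) via y @ 2.6212
    (3,4) via x @ 3.5400
    (3,3) via y @ 3.7759
    (3,2) via y @ 4.9306
    (2,2) via x @ 5.5400
    (2,1) via y @ 6.0853
    (2,0) via y @ 7.2400  # hit
  → r_6 = 7.2400
beam 7: φ=135°, α=285°
  direction (0.2588, -0.9659); cell (5,7); t to first gridline: x 0.8887, y 0.2795 (then +3.8637 / +1.0353)
    (5,6) via y @ 0.2795
    (6,6) via x @ 0.8887  # hit
  → r_7 = 0.8887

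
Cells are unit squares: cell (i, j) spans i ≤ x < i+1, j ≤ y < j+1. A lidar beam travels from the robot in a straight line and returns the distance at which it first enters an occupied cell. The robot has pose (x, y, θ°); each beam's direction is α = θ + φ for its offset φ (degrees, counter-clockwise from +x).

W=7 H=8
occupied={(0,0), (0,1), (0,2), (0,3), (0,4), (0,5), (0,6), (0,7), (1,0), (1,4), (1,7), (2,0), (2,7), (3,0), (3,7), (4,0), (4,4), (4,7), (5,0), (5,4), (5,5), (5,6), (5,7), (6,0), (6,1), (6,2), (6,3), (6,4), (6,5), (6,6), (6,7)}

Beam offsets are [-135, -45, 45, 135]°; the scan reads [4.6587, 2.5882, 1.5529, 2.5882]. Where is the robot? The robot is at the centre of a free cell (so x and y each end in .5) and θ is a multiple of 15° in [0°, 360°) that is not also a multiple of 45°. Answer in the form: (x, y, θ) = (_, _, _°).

Candidates: 25 free-cell centres × 16 headings = 400 poses. Raycast each; keep the one whose scan matches to 4 dp.
  (4.5, 5.5, 240°): beam 1 = 1.5529 ≠ 4.6587 ✗
  (5.5, 3.5, 150°): beam 1 = 0.5176 ≠ 4.6587 ✗
  (1.5, 6.5, 330°): beam 1 = 0.5176 ≠ 4.6587 ✗
  (3.5, 2.5, 255°): beam 1 = 5.0000 ≠ 4.6587 ✗
  …
  (3.5, 2.5, 240°): r_1=4.6587, r_2=2.5882, r_3=1.5529, r_4=2.5882 — all match ✓
Unique over the lattice → pose = (3.5, 2.5, 240°).

(x, y, θ) = (3.5, 2.5, 240°)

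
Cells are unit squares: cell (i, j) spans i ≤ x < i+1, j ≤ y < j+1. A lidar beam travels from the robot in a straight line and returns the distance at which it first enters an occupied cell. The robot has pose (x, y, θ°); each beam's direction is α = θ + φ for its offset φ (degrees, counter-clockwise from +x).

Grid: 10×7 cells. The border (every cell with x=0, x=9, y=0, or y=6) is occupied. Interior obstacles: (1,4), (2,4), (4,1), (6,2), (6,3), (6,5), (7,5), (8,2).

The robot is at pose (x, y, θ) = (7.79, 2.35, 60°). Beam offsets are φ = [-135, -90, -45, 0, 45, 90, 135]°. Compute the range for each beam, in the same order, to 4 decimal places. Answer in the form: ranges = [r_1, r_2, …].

ranges = [1.3976, 0.2425, 0.2174, 0.4200, 2.7435, 0.9122, 0.8179]

beam 1: φ=-135°, α=285°
  cosα=0.2588 sinα=-0.9659 | (7,2) | tMaxX 0.8114 tMaxY 0.3623 | tΔX 3.8637 tΔY 1.0353
    t=0.3623 [y] (7,1)
    t=0.8114 [x] (8,1)
    t=1.3976 [y] (8,0) — stop
  → r_1 = 1.3976
beam 2: φ=-90°, α=330°
  cosα=0.8660 sinα=-0.5000 | (7,2) | tMaxX 0.2425 tMaxY 0.7000 | tΔX 1.1547 tΔY 2.0000
    t=0.2425 [x] (8,2) — stop
  → r_2 = 0.2425
beam 3: φ=-45°, α=15°
  cosα=0.9659 sinα=0.2588 | (7,2) | tMaxX 0.2174 tMaxY 2.5114 | tΔX 1.0353 tΔY 3.8637
    t=0.2174 [x] (8,2) — stop
  → r_3 = 0.2174
beam 4: φ=0°, α=60°
  cosα=0.5000 sinα=0.8660 | (7,2) | tMaxX 0.4200 tMaxY 0.7506 | tΔX 2.0000 tΔY 1.1547
    t=0.4200 [x] (8,2) — stop
  → r_4 = 0.4200
beam 5: φ=45°, α=105°
  cosα=-0.2588 sinα=0.9659 | (7,2) | tMaxX 3.0523 tMaxY 0.6729 | tΔX 3.8637 tΔY 1.0353
    t=0.6729 [y] (7,3)
    t=1.7082 [y] (7,4)
    t=2.7435 [y] (7,5) — stop
  → r_5 = 2.7435
beam 6: φ=90°, α=150°
  cosα=-0.8660 sinα=0.5000 | (7,2) | tMaxX 0.9122 tMaxY 1.3000 | tΔX 1.1547 tΔY 2.0000
    t=0.9122 [x] (6,2) — stop
  → r_6 = 0.9122
beam 7: φ=135°, α=195°
  cosα=-0.9659 sinα=-0.2588 | (7,2) | tMaxX 0.8179 tMaxY 1.3523 | tΔX 1.0353 tΔY 3.8637
    t=0.8179 [x] (6,2) — stop
  → r_7 = 0.8179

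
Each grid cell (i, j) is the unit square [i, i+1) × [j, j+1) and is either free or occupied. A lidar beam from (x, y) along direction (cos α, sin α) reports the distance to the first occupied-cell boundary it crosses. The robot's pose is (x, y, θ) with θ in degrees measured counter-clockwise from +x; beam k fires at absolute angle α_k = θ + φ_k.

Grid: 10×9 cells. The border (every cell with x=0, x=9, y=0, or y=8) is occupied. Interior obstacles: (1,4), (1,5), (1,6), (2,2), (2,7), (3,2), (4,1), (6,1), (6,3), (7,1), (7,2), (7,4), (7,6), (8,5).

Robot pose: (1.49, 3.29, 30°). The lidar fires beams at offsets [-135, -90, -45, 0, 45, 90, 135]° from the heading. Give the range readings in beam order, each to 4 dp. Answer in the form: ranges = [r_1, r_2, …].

beam 1: φ=-135°, α=255°
  direction (-0.2588, -0.9659); cell (1,3); t to first gridline: x 1.8932, y 0.3002 (then +3.8637 / +1.0353)
    (1,2) via y @ 0.3002
    (1,1) via y @ 1.3355
    (0,1) via x @ 1.8932  # hit
  → r_1 = 1.8932
beam 2: φ=-90°, α=300°
  direction (0.5000, -0.8660); cell (1,3); t to first gridline: x 1.0200, y 0.3349 (then +2.0000 / +1.1547)
    (1,2) via y @ 0.3349
    (2,2) via x @ 1.0200  # hit
  → r_2 = 1.0200
beam 3: φ=-45°, α=345°
  direction (0.9659, -0.2588); cell (1,3); t to first gridline: x 0.5280, y 1.1205 (then +1.0353 / +3.8637)
    (2,3) via x @ 0.5280
    (2,2) via y @ 1.1205  # hit
  → r_3 = 1.1205
beam 4: φ=0°, α=30°
  direction (0.8660, 0.5000); cell (1,3); t to first gridline: x 0.5889, y 1.4200 (then +1.1547 / +2.0000)
    (2,3) via x @ 0.5889
    (2,4) via y @ 1.4200
    (3,4) via x @ 1.7436
    (4,4) via x @ 2.8983
    (4,5) via y @ 3.4200
    (5,5) via x @ 4.0530
    (6,5) via x @ 5.2077
    (6,6) via y @ 5.4200
    (7,6) via x @ 6.3624  # hit
  → r_4 = 6.3624
beam 5: φ=45°, α=75°
  direction (0.2588, 0.9659); cell (1,3); t to first gridline: x 1.9705, y 0.7350 (then +3.8637 / +1.0353)
    (1,4) via y @ 0.7350  # hit
  → r_5 = 0.7350
beam 6: φ=90°, α=120°
  direction (-0.5000, 0.8660); cell (1,3); t to first gridline: x 0.9800, y 0.8198 (then +2.0000 / +1.1547)
    (1,4) via y @ 0.8198  # hit
  → r_6 = 0.8198
beam 7: φ=135°, α=165°
  direction (-0.9659, 0.2588); cell (1,3); t to first gridline: x 0.5073, y 2.7432 (then +1.0353 / +3.8637)
    (0,3) via x @ 0.5073  # hit
  → r_7 = 0.5073

ranges = [1.8932, 1.0200, 1.1205, 6.3624, 0.7350, 0.8198, 0.5073]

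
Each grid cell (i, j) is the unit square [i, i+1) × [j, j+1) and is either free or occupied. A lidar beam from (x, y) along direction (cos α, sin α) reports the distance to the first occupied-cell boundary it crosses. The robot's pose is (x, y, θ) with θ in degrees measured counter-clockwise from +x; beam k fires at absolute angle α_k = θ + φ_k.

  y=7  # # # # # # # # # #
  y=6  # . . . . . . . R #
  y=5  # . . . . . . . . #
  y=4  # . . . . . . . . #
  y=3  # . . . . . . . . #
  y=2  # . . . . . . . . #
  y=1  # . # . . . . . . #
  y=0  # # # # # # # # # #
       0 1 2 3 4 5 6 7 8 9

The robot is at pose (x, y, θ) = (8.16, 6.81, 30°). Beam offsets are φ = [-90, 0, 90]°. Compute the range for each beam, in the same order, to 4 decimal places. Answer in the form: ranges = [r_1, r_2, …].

beam 1: φ=-90°, α=300°
  dir = (cos 300°, sin 300°) = (0.5000, -0.8660); from cell (8,6)
  next x-line at t=1.6800, next y-line at t=0.9353; Δt_x=2.0000, Δt_y=1.1547
    y: enter (8,5) at t=0.9353
    x: enter (9,5) at t=1.6800 ← occupied
  → r_1 = 1.6800
beam 2: φ=0°, α=30°
  dir = (cos 30°, sin 30°) = (0.8660, 0.5000); from cell (8,6)
  next x-line at t=0.9699, next y-line at t=0.3800; Δt_x=1.1547, Δt_y=2.0000
    y: enter (8,7) at t=0.3800 ← occupied
  → r_2 = 0.3800
beam 3: φ=90°, α=120°
  dir = (cos 120°, sin 120°) = (-0.5000, 0.8660); from cell (8,6)
  next x-line at t=0.3200, next y-line at t=0.2194; Δt_x=2.0000, Δt_y=1.1547
    y: enter (8,7) at t=0.2194 ← occupied
  → r_3 = 0.2194

ranges = [1.6800, 0.3800, 0.2194]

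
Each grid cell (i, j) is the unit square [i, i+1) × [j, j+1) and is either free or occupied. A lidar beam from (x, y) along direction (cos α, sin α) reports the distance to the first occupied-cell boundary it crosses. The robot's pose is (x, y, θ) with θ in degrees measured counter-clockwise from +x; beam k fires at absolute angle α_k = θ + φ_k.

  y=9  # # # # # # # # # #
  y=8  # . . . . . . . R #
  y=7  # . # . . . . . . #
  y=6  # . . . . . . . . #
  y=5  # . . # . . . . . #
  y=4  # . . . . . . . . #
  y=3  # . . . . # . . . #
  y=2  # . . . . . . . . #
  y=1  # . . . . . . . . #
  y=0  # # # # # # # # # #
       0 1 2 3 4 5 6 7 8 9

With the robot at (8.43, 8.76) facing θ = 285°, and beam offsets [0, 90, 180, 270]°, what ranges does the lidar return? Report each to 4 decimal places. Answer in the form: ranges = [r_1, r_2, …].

ranges = [2.2023, 0.5901, 0.2485, 5.6215]

beam 1: φ=0°, α=285°
  d=(0.2588,-0.9659)  start (8,8)  tX=2.2023 tY=0.7868  stride 1/|dx|=3.8637 1/|dy|=1.0353
    cross y-line → (8,7), t=0.7868
    cross y-line → (8,6), t=1.8221
    cross x-line → (9,6), t=2.2023 (wall)
  → r_1 = 2.2023
beam 2: φ=90°, α=15°
  d=(0.9659,0.2588)  start (8,8)  tX=0.5901 tY=0.9273  stride 1/|dx|=1.0353 1/|dy|=3.8637
    cross x-line → (9,8), t=0.5901 (wall)
  → r_2 = 0.5901
beam 3: φ=180°, α=105°
  d=(-0.2588,0.9659)  start (8,8)  tX=1.6614 tY=0.2485  stride 1/|dx|=3.8637 1/|dy|=1.0353
    cross y-line → (8,9), t=0.2485 (wall)
  → r_3 = 0.2485
beam 4: φ=270°, α=195°
  d=(-0.9659,-0.2588)  start (8,8)  tX=0.4452 tY=2.9364  stride 1/|dx|=1.0353 1/|dy|=3.8637
    cross x-line → (7,8), t=0.4452
    cross x-line → (6,8), t=1.4804
    cross x-line → (5,8), t=2.5157
    cross y-line → (5,7), t=2.9364
    cross x-line → (4,7), t=3.5510
    cross x-line → (3,7), t=4.5863
    cross x-line → (2,7), t=5.6215 (wall)
  → r_4 = 5.6215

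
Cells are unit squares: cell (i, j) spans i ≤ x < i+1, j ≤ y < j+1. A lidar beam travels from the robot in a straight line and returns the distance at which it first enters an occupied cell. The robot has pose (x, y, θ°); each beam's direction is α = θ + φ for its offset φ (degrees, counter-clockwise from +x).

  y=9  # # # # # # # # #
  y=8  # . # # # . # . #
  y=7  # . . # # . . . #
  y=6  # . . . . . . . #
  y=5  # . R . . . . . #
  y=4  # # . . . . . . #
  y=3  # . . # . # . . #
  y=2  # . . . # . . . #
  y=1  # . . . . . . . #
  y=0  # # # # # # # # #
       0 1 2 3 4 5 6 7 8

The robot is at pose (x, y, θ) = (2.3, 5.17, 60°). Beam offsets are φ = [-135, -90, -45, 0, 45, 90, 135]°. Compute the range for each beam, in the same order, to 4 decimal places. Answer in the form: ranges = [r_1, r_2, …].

ranges = [4.3171, 3.1177, 5.9011, 2.1131, 3.9651, 1.5011, 0.6568]

beam 1: φ=-135°, α=285°
  direction (0.2588, -0.9659); cell (2,5); t to first gridline: x 2.7046, y 0.1760 (then +3.8637 / +1.0353)
    (2,4) via y @ 0.1760
    (2,3) via y @ 1.2113
    (2,2) via y @ 2.2465
    (3,2) via x @ 2.7046
    (3,1) via y @ 3.2818
    (3,0) via y @ 4.3171  # hit
  → r_1 = 4.3171
beam 2: φ=-90°, α=330°
  direction (0.8660, -0.5000); cell (2,5); t to first gridline: x 0.8083, y 0.3400 (then +1.1547 / +2.0000)
    (2,4) via y @ 0.3400
    (3,4) via x @ 0.8083
    (4,4) via x @ 1.9630
    (4,3) via y @ 2.3400
    (5,3) via x @ 3.1177  # hit
  → r_2 = 3.1177
beam 3: φ=-45°, α=15°
  direction (0.9659, 0.2588); cell (2,5); t to first gridline: x 0.7247, y 3.2069 (then +1.0353 / +3.8637)
    (3,5) via x @ 0.7247
    (4,5) via x @ 1.7600
    (5,5) via x @ 2.7952
    (5,6) via y @ 3.2069
    (6,6) via x @ 3.8305
    (7,6) via x @ 4.8658
    (8,6) via x @ 5.9011  # hit
  → r_3 = 5.9011
beam 4: φ=0°, α=60°
  direction (0.5000, 0.8660); cell (2,5); t to first gridline: x 1.4000, y 0.9584 (then +2.0000 / +1.1547)
    (2,6) via y @ 0.9584
    (3,6) via x @ 1.4000
    (3,7) via y @ 2.1131  # hit
  → r_4 = 2.1131
beam 5: φ=45°, α=105°
  direction (-0.2588, 0.9659); cell (2,5); t to first gridline: x 1.1591, y 0.8593 (then +3.8637 / +1.0353)
    (2,6) via y @ 0.8593
    (1,6) via x @ 1.1591
    (1,7) via y @ 1.8946
    (1,8) via y @ 2.9298
    (1,9) via y @ 3.9651  # hit
  → r_5 = 3.9651
beam 6: φ=90°, α=150°
  direction (-0.8660, 0.5000); cell (2,5); t to first gridline: x 0.3464, y 1.6600 (then +1.1547 / +2.0000)
    (1,5) via x @ 0.3464
    (0,5) via x @ 1.5011  # hit
  → r_6 = 1.5011
beam 7: φ=135°, α=195°
  direction (-0.9659, -0.2588); cell (2,5); t to first gridline: x 0.3106, y 0.6568 (then +1.0353 / +3.8637)
    (1,5) via x @ 0.3106
    (1,4) via y @ 0.6568  # hit
  → r_7 = 0.6568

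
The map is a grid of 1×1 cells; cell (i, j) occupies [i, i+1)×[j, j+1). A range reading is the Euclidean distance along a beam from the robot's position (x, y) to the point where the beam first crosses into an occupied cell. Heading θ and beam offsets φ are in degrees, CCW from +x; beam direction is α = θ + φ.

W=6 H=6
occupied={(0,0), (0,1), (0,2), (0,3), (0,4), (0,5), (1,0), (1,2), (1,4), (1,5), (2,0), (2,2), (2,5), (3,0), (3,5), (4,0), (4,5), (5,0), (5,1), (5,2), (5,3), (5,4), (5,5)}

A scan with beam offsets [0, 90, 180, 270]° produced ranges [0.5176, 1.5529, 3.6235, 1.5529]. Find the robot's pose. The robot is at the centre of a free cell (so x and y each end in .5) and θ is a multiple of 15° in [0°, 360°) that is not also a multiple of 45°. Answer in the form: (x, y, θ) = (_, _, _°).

(x, y, θ) = (3.5, 4.5, 105°)

Enumerate (i+0.5, j+0.5, θ) over the 13 free cells and 16 admissible headings. For each, cast all 4 beams and compare to the given ranges.
  (3.5, 3.5, 240°): beam 1 = 1.0000 ≠ 0.5176 ✗
  (2.5, 1.5, 75°): beam 3 = 0.5176 ≠ 3.6235 ✗
  (4.5, 2.5, 60°): beam 1 = 1.0000 ≠ 0.5176 ✗
  (4.5, 1.5, 150°): beam 1 = 1.7321 ≠ 0.5176 ✗
  …
  (3.5, 4.5, 105°): r_1=0.5176, r_2=1.5529, r_3=3.6235, r_4=1.5529 — all match ✓
Only this pose fits every beam.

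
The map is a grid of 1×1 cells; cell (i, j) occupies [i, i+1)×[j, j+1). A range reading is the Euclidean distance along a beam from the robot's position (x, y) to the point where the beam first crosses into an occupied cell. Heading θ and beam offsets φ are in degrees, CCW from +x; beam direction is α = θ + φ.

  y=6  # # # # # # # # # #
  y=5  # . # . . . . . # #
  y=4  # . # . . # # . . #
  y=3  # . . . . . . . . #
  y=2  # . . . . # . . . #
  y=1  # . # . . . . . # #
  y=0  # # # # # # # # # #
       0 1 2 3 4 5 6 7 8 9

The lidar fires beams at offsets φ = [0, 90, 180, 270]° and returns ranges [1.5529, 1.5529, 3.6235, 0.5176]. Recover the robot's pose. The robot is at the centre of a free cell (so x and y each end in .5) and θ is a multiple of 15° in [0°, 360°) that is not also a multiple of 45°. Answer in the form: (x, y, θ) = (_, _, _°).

(x, y, θ) = (4.5, 4.5, 75°)

The pose lattice has 32·16 = 512 candidates. Test each by forward raycasting.
  (1.5, 2.5, 255°): beam 2 = 5.7956 ≠ 1.5529 ✗
  (8.5, 2.5, 240°): beam 1 = 0.5774 ≠ 1.5529 ✗
  (1.5, 1.5, 30°): beam 1 = 0.5774 ≠ 1.5529 ✗
  (8.5, 2.5, 105°): beam 1 = 3.6235 ≠ 1.5529 ✗
  …
  (4.5, 4.5, 75°): r_1=1.5529, r_2=1.5529, r_3=3.6235, r_4=0.5176 — all match ✓
Only this pose fits every beam.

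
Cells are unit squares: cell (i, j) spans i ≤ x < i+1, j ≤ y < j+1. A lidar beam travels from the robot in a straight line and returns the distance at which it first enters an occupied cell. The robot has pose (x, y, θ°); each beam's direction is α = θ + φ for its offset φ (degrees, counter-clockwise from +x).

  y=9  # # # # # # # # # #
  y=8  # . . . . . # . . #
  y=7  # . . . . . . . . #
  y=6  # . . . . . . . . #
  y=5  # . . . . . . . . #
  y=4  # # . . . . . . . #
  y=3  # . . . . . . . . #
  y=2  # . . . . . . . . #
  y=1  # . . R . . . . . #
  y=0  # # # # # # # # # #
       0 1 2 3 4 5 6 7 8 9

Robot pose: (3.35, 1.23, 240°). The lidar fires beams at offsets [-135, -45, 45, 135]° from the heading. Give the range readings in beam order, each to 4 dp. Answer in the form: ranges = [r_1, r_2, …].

beam 1: φ=-135°, α=105°
  d=(-0.2588,0.9659)  start (3,1)  tX=1.3523 tY=0.7972  stride 1/|dx|=3.8637 1/|dy|=1.0353
    cross y-line → (3,2), t=0.7972
    cross x-line → (2,2), t=1.3523
    cross y-line → (2,3), t=1.8324
    cross y-line → (2,4), t=2.8677
    cross y-line → (2,5), t=3.9030
    cross y-line → (2,6), t=4.9383
    cross x-line → (1,6), t=5.2160
    cross y-line → (1,7), t=5.9735
    cross y-line → (1,8), t=7.0088
    cross y-line → (1,9), t=8.0441 (wall)
  → r_1 = 8.0441
beam 2: φ=-45°, α=195°
  d=(-0.9659,-0.2588)  start (3,1)  tX=0.3623 tY=0.8887  stride 1/|dx|=1.0353 1/|dy|=3.8637
    cross x-line → (2,1), t=0.3623
    cross y-line → (2,0), t=0.8887 (wall)
  → r_2 = 0.8887
beam 3: φ=45°, α=285°
  d=(0.2588,-0.9659)  start (3,1)  tX=2.5114 tY=0.2381  stride 1/|dx|=3.8637 1/|dy|=1.0353
    cross y-line → (3,0), t=0.2381 (wall)
  → r_3 = 0.2381
beam 4: φ=135°, α=15°
  d=(0.9659,0.2588)  start (3,1)  tX=0.6729 tY=2.9751  stride 1/|dx|=1.0353 1/|dy|=3.8637
    cross x-line → (4,1), t=0.6729
    cross x-line → (5,1), t=1.7082
    cross x-line → (6,1), t=2.7435
    cross y-line → (6,2), t=2.9751
    cross x-line → (7,2), t=3.7788
    cross x-line → (8,2), t=4.8140
    cross x-line → (9,2), t=5.8493 (wall)
  → r_4 = 5.8493

ranges = [8.0441, 0.8887, 0.2381, 5.8493]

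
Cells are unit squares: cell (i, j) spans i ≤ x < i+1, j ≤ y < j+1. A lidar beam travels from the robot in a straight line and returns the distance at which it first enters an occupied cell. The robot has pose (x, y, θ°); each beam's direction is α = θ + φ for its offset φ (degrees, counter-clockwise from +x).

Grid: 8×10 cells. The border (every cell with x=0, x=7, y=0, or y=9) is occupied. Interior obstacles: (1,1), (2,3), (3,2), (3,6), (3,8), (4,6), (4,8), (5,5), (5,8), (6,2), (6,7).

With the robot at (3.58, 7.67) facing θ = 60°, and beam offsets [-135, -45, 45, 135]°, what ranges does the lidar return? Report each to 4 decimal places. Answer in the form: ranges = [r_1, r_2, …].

ranges = [0.6936, 1.2750, 0.3416, 2.6710]

beam 1: φ=-135°, α=285°
  cosα=0.2588 sinα=-0.9659 | (3,7) | tMaxX 1.6228 tMaxY 0.6936 | tΔX 3.8637 tΔY 1.0353
    t=0.6936 [y] (3,6) — stop
  → r_1 = 0.6936
beam 2: φ=-45°, α=15°
  cosα=0.9659 sinα=0.2588 | (3,7) | tMaxX 0.4348 tMaxY 1.2750 | tΔX 1.0353 tΔY 3.8637
    t=0.4348 [x] (4,7)
    t=1.2750 [y] (4,8) — stop
  → r_2 = 1.2750
beam 3: φ=45°, α=105°
  cosα=-0.2588 sinα=0.9659 | (3,7) | tMaxX 2.2409 tMaxY 0.3416 | tΔX 3.8637 tΔY 1.0353
    t=0.3416 [y] (3,8) — stop
  → r_3 = 0.3416
beam 4: φ=135°, α=195°
  cosα=-0.9659 sinα=-0.2588 | (3,7) | tMaxX 0.6005 tMaxY 2.5887 | tΔX 1.0353 tΔY 3.8637
    t=0.6005 [x] (2,7)
    t=1.6357 [x] (1,7)
    t=2.5887 [y] (1,6)
    t=2.6710 [x] (0,6) — stop
  → r_4 = 2.6710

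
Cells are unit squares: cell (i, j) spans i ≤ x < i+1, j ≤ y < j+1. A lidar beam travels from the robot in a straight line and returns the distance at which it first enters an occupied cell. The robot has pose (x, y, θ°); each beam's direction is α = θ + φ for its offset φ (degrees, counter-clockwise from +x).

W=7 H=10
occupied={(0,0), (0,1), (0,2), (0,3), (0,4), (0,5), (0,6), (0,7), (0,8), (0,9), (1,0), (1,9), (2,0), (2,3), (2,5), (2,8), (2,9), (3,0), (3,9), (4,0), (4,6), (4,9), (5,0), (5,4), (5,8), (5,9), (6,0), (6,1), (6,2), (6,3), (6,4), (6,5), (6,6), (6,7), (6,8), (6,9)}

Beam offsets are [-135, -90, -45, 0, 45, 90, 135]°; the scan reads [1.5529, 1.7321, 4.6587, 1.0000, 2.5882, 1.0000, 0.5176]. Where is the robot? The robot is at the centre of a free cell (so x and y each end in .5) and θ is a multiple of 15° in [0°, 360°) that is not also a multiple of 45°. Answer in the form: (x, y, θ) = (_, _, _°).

(x, y, θ) = (1.5, 2.5, 30°)

The pose lattice has 34·16 = 544 candidates. Test each by forward raycasting.
  (2.5, 4.5, 75°): beam 1 = 0.5774 ≠ 1.5529 ✗
  (2.5, 4.5, 120°): beam 1 = 3.6235 ≠ 1.5529 ✗
  (1.5, 1.5, 75°): beam 1 = 0.5774 ≠ 1.5529 ✗
  (5.5, 7.5, 195°): beam 1 = 0.5774 ≠ 1.5529 ✗
  …
  (1.5, 2.5, 30°): r_1=1.5529, r_2=1.7321, r_3=4.6587, r_4=1.0000, r_5=2.5882, r_6=1.0000, r_7=0.5176 — all match ✓
No second candidate reproduces the full scan.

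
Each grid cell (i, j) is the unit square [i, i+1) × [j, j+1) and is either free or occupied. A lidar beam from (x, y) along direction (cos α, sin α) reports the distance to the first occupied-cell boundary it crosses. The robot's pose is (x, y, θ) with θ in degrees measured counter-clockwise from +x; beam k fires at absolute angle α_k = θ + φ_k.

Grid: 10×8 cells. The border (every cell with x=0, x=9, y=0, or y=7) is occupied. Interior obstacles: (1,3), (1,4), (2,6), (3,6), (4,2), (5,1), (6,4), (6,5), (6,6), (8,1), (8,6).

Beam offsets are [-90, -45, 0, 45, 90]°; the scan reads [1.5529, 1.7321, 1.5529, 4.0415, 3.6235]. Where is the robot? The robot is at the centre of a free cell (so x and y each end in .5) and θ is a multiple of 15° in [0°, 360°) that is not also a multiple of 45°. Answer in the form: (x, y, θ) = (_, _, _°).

Candidates: 37 free-cell centres × 16 headings = 592 poses. Raycast each; keep the one whose scan matches to 4 dp.
  (6.5, 2.5, 105°): beam 1 = 2.5882 ≠ 1.5529 ✗
  (3.5, 5.5, 120°): beam 1 = 2.8868 ≠ 1.5529 ✗
  (7.5, 3.5, 255°): beam 1 = 5.6940 ≠ 1.5529 ✗
  (4.5, 3.5, 195°): beam 1 = 2.5882 ≠ 1.5529 ✗
  (1.5, 5.5, 105°): beam 1 = 1.9319 ≠ 1.5529 ✗
  …
  (2.5, 2.5, 345°): r_1=1.5529, r_2=1.7321, r_3=1.5529, r_4=4.0415, r_5=3.6235 — all match ✓
Unique over the lattice → pose = (2.5, 2.5, 345°).

(x, y, θ) = (2.5, 2.5, 345°)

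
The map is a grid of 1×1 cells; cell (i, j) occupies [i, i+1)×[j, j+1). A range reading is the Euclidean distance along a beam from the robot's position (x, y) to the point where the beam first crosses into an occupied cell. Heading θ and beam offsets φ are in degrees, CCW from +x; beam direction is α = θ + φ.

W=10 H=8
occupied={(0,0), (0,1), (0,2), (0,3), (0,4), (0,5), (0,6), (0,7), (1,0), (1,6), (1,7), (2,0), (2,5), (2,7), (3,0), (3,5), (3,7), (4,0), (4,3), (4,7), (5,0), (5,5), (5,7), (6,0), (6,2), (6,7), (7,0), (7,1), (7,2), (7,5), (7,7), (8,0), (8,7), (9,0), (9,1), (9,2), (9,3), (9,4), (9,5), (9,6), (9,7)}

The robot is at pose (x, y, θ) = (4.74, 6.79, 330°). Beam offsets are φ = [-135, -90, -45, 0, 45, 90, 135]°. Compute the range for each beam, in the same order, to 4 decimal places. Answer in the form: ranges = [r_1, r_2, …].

ranges = [2.8367, 1.4800, 1.0046, 2.6096, 0.8114, 0.2425, 0.2174]

beam 1: φ=-135°, α=195°
  dir = (cos 195°, sin 195°) = (-0.9659, -0.2588); from cell (4,6)
  next x-line at t=0.7661, next y-line at t=3.0523; Δt_x=1.0353, Δt_y=3.8637
    x: enter (3,6) at t=0.7661
    x: enter (2,6) at t=1.8014
    x: enter (1,6) at t=2.8367 ← occupied
  → r_1 = 2.8367
beam 2: φ=-90°, α=240°
  dir = (cos 240°, sin 240°) = (-0.5000, -0.8660); from cell (4,6)
  next x-line at t=1.4800, next y-line at t=0.9122; Δt_x=2.0000, Δt_y=1.1547
    y: enter (4,5) at t=0.9122
    x: enter (3,5) at t=1.4800 ← occupied
  → r_2 = 1.4800
beam 3: φ=-45°, α=285°
  dir = (cos 285°, sin 285°) = (0.2588, -0.9659); from cell (4,6)
  next x-line at t=1.0046, next y-line at t=0.8179; Δt_x=3.8637, Δt_y=1.0353
    y: enter (4,5) at t=0.8179
    x: enter (5,5) at t=1.0046 ← occupied
  → r_3 = 1.0046
beam 4: φ=0°, α=330°
  dir = (cos 330°, sin 330°) = (0.8660, -0.5000); from cell (4,6)
  next x-line at t=0.3002, next y-line at t=1.5800; Δt_x=1.1547, Δt_y=2.0000
    x: enter (5,6) at t=0.3002
    x: enter (6,6) at t=1.4549
    y: enter (6,5) at t=1.5800
    x: enter (7,5) at t=2.6096 ← occupied
  → r_4 = 2.6096
beam 5: φ=45°, α=15°
  dir = (cos 15°, sin 15°) = (0.9659, 0.2588); from cell (4,6)
  next x-line at t=0.2692, next y-line at t=0.8114; Δt_x=1.0353, Δt_y=3.8637
    x: enter (5,6) at t=0.2692
    y: enter (5,7) at t=0.8114 ← occupied
  → r_5 = 0.8114
beam 6: φ=90°, α=60°
  dir = (cos 60°, sin 60°) = (0.5000, 0.8660); from cell (4,6)
  next x-line at t=0.5200, next y-line at t=0.2425; Δt_x=2.0000, Δt_y=1.1547
    y: enter (4,7) at t=0.2425 ← occupied
  → r_6 = 0.2425
beam 7: φ=135°, α=105°
  dir = (cos 105°, sin 105°) = (-0.2588, 0.9659); from cell (4,6)
  next x-line at t=2.8591, next y-line at t=0.2174; Δt_x=3.8637, Δt_y=1.0353
    y: enter (4,7) at t=0.2174 ← occupied
  → r_7 = 0.2174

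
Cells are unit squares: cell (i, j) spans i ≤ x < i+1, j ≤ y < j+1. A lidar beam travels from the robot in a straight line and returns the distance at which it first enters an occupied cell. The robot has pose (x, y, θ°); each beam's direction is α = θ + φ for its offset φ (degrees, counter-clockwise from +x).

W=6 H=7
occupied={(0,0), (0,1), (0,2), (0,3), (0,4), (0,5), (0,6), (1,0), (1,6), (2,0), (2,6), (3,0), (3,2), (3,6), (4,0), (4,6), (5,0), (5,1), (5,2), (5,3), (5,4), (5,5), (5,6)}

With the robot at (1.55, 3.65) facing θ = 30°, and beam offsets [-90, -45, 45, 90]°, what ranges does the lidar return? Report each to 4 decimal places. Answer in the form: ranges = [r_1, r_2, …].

ranges = [3.0600, 2.5114, 2.4329, 1.1000]

beam 1: φ=-90°, α=300°
  dir = (cos 300°, sin 300°) = (0.5000, -0.8660); from cell (1,3)
  next x-line at t=0.9000, next y-line at t=0.7506; Δt_x=2.0000, Δt_y=1.1547
    y: enter (1,2) at t=0.7506
    x: enter (2,2) at t=0.9000
    y: enter (2,1) at t=1.9053
    x: enter (3,1) at t=2.9000
    y: enter (3,0) at t=3.0600 ← occupied
  → r_1 = 3.0600
beam 2: φ=-45°, α=345°
  dir = (cos 345°, sin 345°) = (0.9659, -0.2588); from cell (1,3)
  next x-line at t=0.4659, next y-line at t=2.5114; Δt_x=1.0353, Δt_y=3.8637
    x: enter (2,3) at t=0.4659
    x: enter (3,3) at t=1.5012
    y: enter (3,2) at t=2.5114 ← occupied
  → r_2 = 2.5114
beam 3: φ=45°, α=75°
  dir = (cos 75°, sin 75°) = (0.2588, 0.9659); from cell (1,3)
  next x-line at t=1.7387, next y-line at t=0.3623; Δt_x=3.8637, Δt_y=1.0353
    y: enter (1,4) at t=0.3623
    y: enter (1,5) at t=1.3976
    x: enter (2,5) at t=1.7387
    y: enter (2,6) at t=2.4329 ← occupied
  → r_3 = 2.4329
beam 4: φ=90°, α=120°
  dir = (cos 120°, sin 120°) = (-0.5000, 0.8660); from cell (1,3)
  next x-line at t=1.1000, next y-line at t=0.4041; Δt_x=2.0000, Δt_y=1.1547
    y: enter (1,4) at t=0.4041
    x: enter (0,4) at t=1.1000 ← occupied
  → r_4 = 1.1000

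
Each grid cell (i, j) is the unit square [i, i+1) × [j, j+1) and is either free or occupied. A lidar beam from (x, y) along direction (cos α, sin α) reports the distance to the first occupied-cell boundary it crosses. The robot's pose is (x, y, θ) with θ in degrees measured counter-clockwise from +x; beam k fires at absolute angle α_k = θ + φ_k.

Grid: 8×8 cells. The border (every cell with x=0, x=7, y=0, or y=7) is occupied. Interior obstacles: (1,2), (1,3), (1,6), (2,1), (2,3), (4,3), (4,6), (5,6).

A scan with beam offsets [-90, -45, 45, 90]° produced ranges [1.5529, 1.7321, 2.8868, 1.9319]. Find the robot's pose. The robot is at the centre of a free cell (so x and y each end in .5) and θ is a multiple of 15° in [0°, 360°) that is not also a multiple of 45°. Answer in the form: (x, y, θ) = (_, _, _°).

Candidates: 28 free-cell centres × 16 headings = 448 poses. Raycast each; keep the one whose scan matches to 4 dp.
  (3.5, 4.5, 15°): beam 1 = 3.6235 ≠ 1.5529 ✗
  (3.5, 2.5, 285°): beam 2 = 1.0000 ≠ 1.7321 ✗
  (3.5, 6.5, 165°): beam 1 = 0.5176 ≠ 1.5529 ✗
  (3.5, 4.5, 330°): beam 1 = 1.0000 ≠ 1.5529 ✗
  …
  (3.5, 5.5, 165°): r_1=1.5529, r_2=1.7321, r_3=2.8868, r_4=1.9319 — all match ✓
Unique over the lattice → pose = (3.5, 5.5, 165°).

(x, y, θ) = (3.5, 5.5, 165°)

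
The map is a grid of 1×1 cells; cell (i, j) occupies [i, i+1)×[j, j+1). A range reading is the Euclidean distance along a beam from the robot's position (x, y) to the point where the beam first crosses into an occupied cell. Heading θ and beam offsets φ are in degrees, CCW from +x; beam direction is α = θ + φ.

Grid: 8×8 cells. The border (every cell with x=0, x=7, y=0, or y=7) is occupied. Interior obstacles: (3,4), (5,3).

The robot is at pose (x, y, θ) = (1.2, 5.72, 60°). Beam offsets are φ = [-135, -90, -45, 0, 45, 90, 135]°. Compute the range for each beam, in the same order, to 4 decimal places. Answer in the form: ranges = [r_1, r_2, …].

ranges = [4.8865, 2.0785, 4.9455, 1.4780, 0.7727, 0.2309, 0.2071]

beam 1: φ=-135°, α=285°
  cosα=0.2588 sinα=-0.9659 | (1,5) | tMaxX 3.0910 tMaxY 0.7454 | tΔX 3.8637 tΔY 1.0353
    t=0.7454 [y] (1,4)
    t=1.7807 [y] (1,3)
    t=2.8160 [y] (1,2)
    t=3.0910 [x] (2,2)
    t=3.8512 [y] (2,1)
    t=4.8865 [y] (2,0) — stop
  → r_1 = 4.8865
beam 2: φ=-90°, α=330°
  cosα=0.8660 sinα=-0.5000 | (1,5) | tMaxX 0.9238 tMaxY 1.4400 | tΔX 1.1547 tΔY 2.0000
    t=0.9238 [x] (2,5)
    t=1.4400 [y] (2,4)
    t=2.0785 [x] (3,4) — stop
  → r_2 = 2.0785
beam 3: φ=-45°, α=15°
  cosα=0.9659 sinα=0.2588 | (1,5) | tMaxX 0.8282 tMaxY 1.0818 | tΔX 1.0353 tΔY 3.8637
    t=0.8282 [x] (2,5)
    t=1.0818 [y] (2,6)
    t=1.8635 [x] (3,6)
    t=2.8988 [x] (4,6)
    t=3.9340 [x] (5,6)
    t=4.9455 [y] (5,7) — stop
  → r_3 = 4.9455
beam 4: φ=0°, α=60°
  cosα=0.5000 sinα=0.8660 | (1,5) | tMaxX 1.6000 tMaxY 0.3233 | tΔX 2.0000 tΔY 1.1547
    t=0.3233 [y] (1,6)
    t=1.4780 [y] (1,7) — stop
  → r_4 = 1.4780
beam 5: φ=45°, α=105°
  cosα=-0.2588 sinα=0.9659 | (1,5) | tMaxX 0.7727 tMaxY 0.2899 | tΔX 3.8637 tΔY 1.0353
    t=0.2899 [y] (1,6)
    t=0.7727 [x] (0,6) — stop
  → r_5 = 0.7727
beam 6: φ=90°, α=150°
  cosα=-0.8660 sinα=0.5000 | (1,5) | tMaxX 0.2309 tMaxY 0.5600 | tΔX 1.1547 tΔY 2.0000
    t=0.2309 [x] (0,5) — stop
  → r_6 = 0.2309
beam 7: φ=135°, α=195°
  cosα=-0.9659 sinα=-0.2588 | (1,5) | tMaxX 0.2071 tMaxY 2.7819 | tΔX 1.0353 tΔY 3.8637
    t=0.2071 [x] (0,5) — stop
  → r_7 = 0.2071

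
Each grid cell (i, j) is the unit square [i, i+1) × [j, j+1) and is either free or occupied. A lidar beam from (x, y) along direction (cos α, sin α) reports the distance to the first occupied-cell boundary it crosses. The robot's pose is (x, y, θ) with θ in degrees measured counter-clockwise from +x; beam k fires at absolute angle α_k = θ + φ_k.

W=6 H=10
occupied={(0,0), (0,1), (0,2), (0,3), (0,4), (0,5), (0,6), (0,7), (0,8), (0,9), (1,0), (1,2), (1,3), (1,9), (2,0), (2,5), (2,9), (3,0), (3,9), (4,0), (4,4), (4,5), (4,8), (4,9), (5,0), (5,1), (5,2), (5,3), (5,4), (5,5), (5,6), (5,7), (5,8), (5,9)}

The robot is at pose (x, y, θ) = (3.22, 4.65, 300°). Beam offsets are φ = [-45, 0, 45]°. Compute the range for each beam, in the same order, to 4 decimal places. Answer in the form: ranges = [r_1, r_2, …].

beam 1: φ=-45°, α=255°
  direction (-0.2588, -0.9659); cell (3,4); t to first gridline: x 0.8500, y 0.6729 (then +3.8637 / +1.0353)
    (3,3) via y @ 0.6729
    (2,3) via x @ 0.8500
    (2,2) via y @ 1.7082
    (2,1) via y @ 2.7435
    (2,0) via y @ 3.7788  # hit
  → r_1 = 3.7788
beam 2: φ=0°, α=300°
  direction (0.5000, -0.8660); cell (3,4); t to first gridline: x 1.5600, y 0.7506 (then +2.0000 / +1.1547)
    (3,3) via y @ 0.7506
    (4,3) via x @ 1.5600
    (4,2) via y @ 1.9053
    (4,1) via y @ 3.0600
    (5,1) via x @ 3.5600  # hit
  → r_2 = 3.5600
beam 3: φ=45°, α=345°
  direction (0.9659, -0.2588); cell (3,4); t to first gridline: x 0.8075, y 2.5114 (then +1.0353 / +3.8637)
    (4,4) via x @ 0.8075  # hit
  → r_3 = 0.8075

ranges = [3.7788, 3.5600, 0.8075]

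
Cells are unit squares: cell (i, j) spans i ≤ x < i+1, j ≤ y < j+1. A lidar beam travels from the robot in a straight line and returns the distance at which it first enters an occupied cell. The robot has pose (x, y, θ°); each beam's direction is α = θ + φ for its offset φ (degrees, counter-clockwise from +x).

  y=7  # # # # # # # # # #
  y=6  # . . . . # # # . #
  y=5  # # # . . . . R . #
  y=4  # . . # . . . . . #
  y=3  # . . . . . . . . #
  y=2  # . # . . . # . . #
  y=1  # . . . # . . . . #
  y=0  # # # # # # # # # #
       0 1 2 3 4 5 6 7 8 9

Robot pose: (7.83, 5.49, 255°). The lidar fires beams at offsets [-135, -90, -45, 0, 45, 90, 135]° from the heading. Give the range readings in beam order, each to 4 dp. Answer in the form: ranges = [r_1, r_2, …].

beam 1: φ=-135°, α=120°
  d=(-0.5000,0.8660)  start (7,5)  tX=1.6600 tY=0.5889  stride 1/|dx|=2.0000 1/|dy|=1.1547
    cross y-line → (7,6), t=0.5889 (wall)
  → r_1 = 0.5889
beam 2: φ=-90°, α=165°
  d=(-0.9659,0.2588)  start (7,5)  tX=0.8593 tY=1.9705  stride 1/|dx|=1.0353 1/|dy|=3.8637
    cross x-line → (6,5), t=0.8593
    cross x-line → (5,5), t=1.8946
    cross y-line → (5,6), t=1.9705 (wall)
  → r_2 = 1.9705
beam 3: φ=-45°, α=210°
  d=(-0.8660,-0.5000)  start (7,5)  tX=0.9584 tY=0.9800  stride 1/|dx|=1.1547 1/|dy|=2.0000
    cross x-line → (6,5), t=0.9584
    cross y-line → (6,4), t=0.9800
    cross x-line → (5,4), t=2.1131
    cross y-line → (5,3), t=2.9800
    cross x-line → (4,3), t=3.2678
    cross x-line → (3,3), t=4.4225
    cross y-line → (3,2), t=4.9800
    cross x-line → (2,2), t=5.5772 (wall)
  → r_3 = 5.5772
beam 4: φ=0°, α=255°
  d=(-0.2588,-0.9659)  start (7,5)  tX=3.2069 tY=0.5073  stride 1/|dx|=3.8637 1/|dy|=1.0353
    cross y-line → (7,4), t=0.5073
    cross y-line → (7,3), t=1.5426
    cross y-line → (7,2), t=2.5778
    cross x-line → (6,2), t=3.2069 (wall)
  → r_4 = 3.2069
beam 5: φ=45°, α=300°
  d=(0.5000,-0.8660)  start (7,5)  tX=0.3400 tY=0.5658  stride 1/|dx|=2.0000 1/|dy|=1.1547
    cross x-line → (8,5), t=0.3400
    cross y-line → (8,4), t=0.5658
    cross y-line → (8,3), t=1.7205
    cross x-line → (9,3), t=2.3400 (wall)
  → r_5 = 2.3400
beam 6: φ=90°, α=345°
  d=(0.9659,-0.2588)  start (7,5)  tX=0.1760 tY=1.8932  stride 1/|dx|=1.0353 1/|dy|=3.8637
    cross x-line → (8,5), t=0.1760
    cross x-line → (9,5), t=1.2113 (wall)
  → r_6 = 1.2113
beam 7: φ=135°, α=30°
  d=(0.8660,0.5000)  start (7,5)  tX=0.1963 tY=1.0200  stride 1/|dx|=1.1547 1/|dy|=2.0000
    cross x-line → (8,5), t=0.1963
    cross y-line → (8,6), t=1.0200
    cross x-line → (9,6), t=1.3510 (wall)
  → r_7 = 1.3510

ranges = [0.5889, 1.9705, 5.5772, 3.2069, 2.3400, 1.2113, 1.3510]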